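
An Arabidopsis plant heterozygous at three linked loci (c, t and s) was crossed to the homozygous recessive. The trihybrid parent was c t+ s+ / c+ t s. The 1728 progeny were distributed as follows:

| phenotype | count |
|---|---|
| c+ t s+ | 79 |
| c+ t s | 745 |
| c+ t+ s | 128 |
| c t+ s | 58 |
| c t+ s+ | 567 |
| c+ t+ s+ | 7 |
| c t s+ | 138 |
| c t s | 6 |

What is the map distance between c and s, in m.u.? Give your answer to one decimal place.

The two rarest classes, c+ t+ s+ and c t s, are the double crossovers. Comparing them with the parentals, only the c allele has switched, so c is the middle locus and the order is t – c – s.
Crossovers in the c–s interval produce the single-crossover classes c t+ s and c+ t s+ (58 + 79 = 137) plus the double crossovers (13).
RF(c–s) = (137 + 13) / 1728 = 150/1728 = 0.0868 → 8.7 m.u.

8.7 m.u.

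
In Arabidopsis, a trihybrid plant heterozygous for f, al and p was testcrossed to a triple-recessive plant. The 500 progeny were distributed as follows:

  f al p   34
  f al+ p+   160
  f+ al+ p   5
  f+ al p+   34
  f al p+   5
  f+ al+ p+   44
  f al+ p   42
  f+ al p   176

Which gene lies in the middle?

al

The two most frequent reciprocal classes, f+ al p and f al+ p+, are the parental types, so the F1 was f+ al p / f al+ p+.
The two rarest classes, f+ al+ p and f al p+, are the double crossovers. Comparing them with the parentals, only the al allele has switched, so al is the middle locus and the order is p – al – f.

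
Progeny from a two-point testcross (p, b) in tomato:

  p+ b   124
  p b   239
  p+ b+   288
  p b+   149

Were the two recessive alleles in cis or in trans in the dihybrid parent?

The two most frequent classes are p+ b+ (288) and p b (239); these are the parental (non-recombinant) types.
So the F1 carried p+ b+ on one chromosome and p b on the other — the recessive alleles are on the same chromosome (cis / coupling).

cis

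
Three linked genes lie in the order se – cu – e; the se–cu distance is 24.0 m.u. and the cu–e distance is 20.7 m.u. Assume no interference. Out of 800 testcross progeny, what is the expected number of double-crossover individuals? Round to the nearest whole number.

40

Map distances give recombination frequencies of 0.240 and 0.207 for the two intervals.
With no interference, expected double-crossover frequency = 0.240 × 0.207 = 0.04968.
Expected number = 0.04968 × 800 = 39.74 ≈ 40.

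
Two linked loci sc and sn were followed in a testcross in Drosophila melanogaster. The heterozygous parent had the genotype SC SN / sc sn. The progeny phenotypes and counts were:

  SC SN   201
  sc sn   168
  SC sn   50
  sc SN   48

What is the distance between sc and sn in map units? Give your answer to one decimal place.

The recombinant classes are SC sn and sc SN: 50 + 48 = 98.
Recombination frequency = 98/467 = 0.2099 ≈ 21.0%, i.e. 21.0 map units.

21.0 map units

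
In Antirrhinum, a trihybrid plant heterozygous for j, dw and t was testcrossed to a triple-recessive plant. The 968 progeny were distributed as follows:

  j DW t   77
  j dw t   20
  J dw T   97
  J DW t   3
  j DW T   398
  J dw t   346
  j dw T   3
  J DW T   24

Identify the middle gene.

dw

The two most frequent reciprocal classes, j DW T and J dw t, are the parental types, so the F1 was j DW T / J dw t.
The two rarest classes, j dw T and J DW t, are the double crossovers. Comparing them with the parentals, only the dw allele has switched, so dw is the middle locus and the order is t – dw – j.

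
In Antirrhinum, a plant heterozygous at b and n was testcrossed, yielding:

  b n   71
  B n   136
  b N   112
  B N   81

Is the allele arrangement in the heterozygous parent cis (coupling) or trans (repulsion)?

trans

The two most frequent classes are B n (136) and b N (112); these are the parental (non-recombinant) types.
So the F1 carried B n on one chromosome and b N on the other — the recessive alleles are on opposite chromosomes (trans / repulsion).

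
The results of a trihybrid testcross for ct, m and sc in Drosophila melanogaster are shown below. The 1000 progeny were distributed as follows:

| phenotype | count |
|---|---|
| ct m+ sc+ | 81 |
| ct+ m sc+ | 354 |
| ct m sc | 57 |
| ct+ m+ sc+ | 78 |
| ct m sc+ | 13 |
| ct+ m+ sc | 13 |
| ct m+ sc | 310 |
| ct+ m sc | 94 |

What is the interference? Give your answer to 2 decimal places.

0.20

The two most frequent reciprocal classes, ct+ m sc+ and ct m+ sc, are the parental types, so the F1 was ct+ m sc+ / ct m+ sc.
The two rarest classes, ct m sc+ and ct+ m+ sc, are the double crossovers. Comparing them with the parentals, only the ct allele has switched, so ct is the middle locus and the order is sc – ct – m.
sc–ct: (175 + 26)/1000 = 0.2010; ct–m: (135 + 26)/1000 = 0.1610.
Expected DCO frequency = 0.2010 × 0.1610 ≈ 0.03236; observed = 26/1000 ≈ 0.02600.
Coefficient of coincidence = 0.02600/0.03236 ≈ 0.80; interference = 1 − 0.80 = 0.20.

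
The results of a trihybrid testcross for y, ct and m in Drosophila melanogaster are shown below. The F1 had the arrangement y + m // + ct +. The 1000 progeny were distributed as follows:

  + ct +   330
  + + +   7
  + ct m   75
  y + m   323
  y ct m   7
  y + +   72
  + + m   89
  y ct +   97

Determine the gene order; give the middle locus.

ct

The two rarest classes, y ct m and + + +, are the double crossovers. Comparing them with the parentals, only the ct allele has switched, so ct is the middle locus and the order is y – ct – m.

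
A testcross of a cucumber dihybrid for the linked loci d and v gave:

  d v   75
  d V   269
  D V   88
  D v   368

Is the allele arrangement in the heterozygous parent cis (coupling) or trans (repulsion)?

The two most frequent classes are D v (368) and d V (269); these are the parental (non-recombinant) types.
So the F1 carried D v on one chromosome and d V on the other — the recessive alleles are on opposite chromosomes (trans / repulsion).

trans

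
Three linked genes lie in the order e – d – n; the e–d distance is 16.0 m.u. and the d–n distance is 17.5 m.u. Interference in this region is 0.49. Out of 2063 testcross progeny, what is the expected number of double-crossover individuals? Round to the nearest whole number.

29

Map distances give recombination frequencies of 0.160 and 0.175 for the two intervals.
With interference 0.49 (so coincidence = 0.51), expected double-crossover frequency = 0.160 × 0.175 × 0.51 = 0.01428.
Expected number = 0.01428 × 2063 = 29.46 ≈ 29.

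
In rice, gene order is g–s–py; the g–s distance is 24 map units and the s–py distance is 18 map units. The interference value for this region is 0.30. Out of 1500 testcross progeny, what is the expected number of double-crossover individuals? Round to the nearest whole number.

Map distances give recombination frequencies of 0.240 and 0.180 for the two intervals.
With interference 0.30 (so coincidence = 0.70), expected double-crossover frequency = 0.240 × 0.180 × 0.70 = 0.03024.
Expected number = 0.03024 × 1500 = 45.36 ≈ 45.

45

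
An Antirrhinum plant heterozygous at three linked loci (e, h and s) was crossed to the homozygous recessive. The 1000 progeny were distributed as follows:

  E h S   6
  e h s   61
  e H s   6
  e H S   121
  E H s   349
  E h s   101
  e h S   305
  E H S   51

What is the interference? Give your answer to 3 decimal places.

0.586

The two most frequent reciprocal classes, e h S and E H s, are the parental types, so the F1 was e h S / E H s.
The two rarest classes, E h S and e H s, are the double crossovers. Comparing them with the parentals, only the e allele has switched, so e is the middle locus and the order is s – e – h.
s–e: (112 + 12)/1000 = 0.1240; e–h: (222 + 12)/1000 = 0.2340.
Expected DCO frequency = 0.1240 × 0.2340 ≈ 0.02902; observed = 12/1000 ≈ 0.01200.
Coefficient of coincidence = 0.01200/0.02902 ≈ 0.414; interference = 1 − 0.414 = 0.586.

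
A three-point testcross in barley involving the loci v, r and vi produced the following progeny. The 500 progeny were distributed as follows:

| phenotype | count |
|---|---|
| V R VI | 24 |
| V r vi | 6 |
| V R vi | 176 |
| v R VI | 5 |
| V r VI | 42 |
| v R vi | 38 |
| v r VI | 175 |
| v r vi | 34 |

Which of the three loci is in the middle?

The two most frequent reciprocal classes, v r VI and V R vi, are the parental types, so the F1 was v r VI / V R vi.
The two rarest classes, v R VI and V r vi, are the double crossovers. Comparing them with the parentals, only the r allele has switched, so r is the middle locus and the order is v – r – vi.

r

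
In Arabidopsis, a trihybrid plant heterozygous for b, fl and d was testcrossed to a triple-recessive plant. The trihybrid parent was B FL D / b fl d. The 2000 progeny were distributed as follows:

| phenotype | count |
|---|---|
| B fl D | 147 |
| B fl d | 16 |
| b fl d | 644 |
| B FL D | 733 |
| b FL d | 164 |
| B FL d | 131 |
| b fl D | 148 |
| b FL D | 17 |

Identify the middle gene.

The two rarest classes, b FL D and B fl d, are the double crossovers. Comparing them with the parentals, only the b allele has switched, so b is the middle locus and the order is fl – b – d.

b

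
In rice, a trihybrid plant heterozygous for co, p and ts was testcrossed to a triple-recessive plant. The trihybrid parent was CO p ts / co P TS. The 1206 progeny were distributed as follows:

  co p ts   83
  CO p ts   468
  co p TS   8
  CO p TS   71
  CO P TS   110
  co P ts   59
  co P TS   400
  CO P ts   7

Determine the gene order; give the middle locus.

The two rarest classes, CO P ts and co p TS, are the double crossovers. Comparing them with the parentals, only the p allele has switched, so p is the middle locus and the order is co – p – ts.

p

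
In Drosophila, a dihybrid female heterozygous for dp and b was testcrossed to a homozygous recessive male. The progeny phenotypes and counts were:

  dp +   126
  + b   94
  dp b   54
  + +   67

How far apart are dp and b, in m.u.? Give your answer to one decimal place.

35.5 m.u.

The two most frequent classes, + b (94) and dp + (126), are the parental types, so the F1 was + b / dp +.
The recombinant classes are + + and dp b: 67 + 54 = 121.
Recombination frequency = 121/341 = 0.3548 ≈ 35.5%, i.e. 35.5 m.u.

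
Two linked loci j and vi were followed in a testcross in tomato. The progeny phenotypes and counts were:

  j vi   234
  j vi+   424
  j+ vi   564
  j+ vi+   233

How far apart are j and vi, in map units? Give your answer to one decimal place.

32.1 map units

The two most frequent classes, j+ vi (564) and j vi+ (424), are the parental types, so the F1 was j+ vi / j vi+.
The recombinant classes are j+ vi+ and j vi: 233 + 234 = 467.
Recombination frequency = 467/1455 = 0.3210 ≈ 32.1%, i.e. 32.1 map units.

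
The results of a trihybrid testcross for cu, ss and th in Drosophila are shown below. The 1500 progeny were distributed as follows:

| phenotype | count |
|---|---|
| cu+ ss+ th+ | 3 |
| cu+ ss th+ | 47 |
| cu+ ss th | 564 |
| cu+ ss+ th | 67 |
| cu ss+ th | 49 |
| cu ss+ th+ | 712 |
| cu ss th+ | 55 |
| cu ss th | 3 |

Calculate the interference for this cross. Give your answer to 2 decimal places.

0.31

The two most frequent reciprocal classes, cu ss+ th+ and cu+ ss th, are the parental types, so the F1 was cu ss+ th+ / cu+ ss th.
The two rarest classes, cu+ ss+ th+ and cu ss th, are the double crossovers. Comparing them with the parentals, only the cu allele has switched, so cu is the middle locus and the order is ss – cu – th.
ss–cu: (122 + 6)/1500 = 0.0853; cu–th: (96 + 6)/1500 = 0.0680.
Expected DCO frequency = 0.0853 × 0.0680 ≈ 0.00580; observed = 6/1500 ≈ 0.00400.
Coefficient of coincidence = 0.00400/0.00580 ≈ 0.69; interference = 1 − 0.69 = 0.31.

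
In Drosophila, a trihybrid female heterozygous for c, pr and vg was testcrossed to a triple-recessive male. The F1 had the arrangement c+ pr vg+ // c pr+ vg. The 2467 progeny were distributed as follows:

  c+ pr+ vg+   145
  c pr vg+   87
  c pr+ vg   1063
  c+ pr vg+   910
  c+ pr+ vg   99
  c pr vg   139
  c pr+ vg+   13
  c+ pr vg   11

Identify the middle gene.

vg

The two rarest classes, c+ pr vg and c pr+ vg+, are the double crossovers. Comparing them with the parentals, only the vg allele has switched, so vg is the middle locus and the order is pr – vg – c.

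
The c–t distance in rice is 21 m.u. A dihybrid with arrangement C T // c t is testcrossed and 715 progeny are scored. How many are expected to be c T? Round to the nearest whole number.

A map distance of 21 m.u. corresponds to a recombination frequency of 0.210.
The F1 is C T / c t, so c T is a recombinant gamete class with expected frequency r/2 = 0.210/2 = 0.1050.
Expected number = 0.1050 × 715 = 75.08 ≈ 75.

75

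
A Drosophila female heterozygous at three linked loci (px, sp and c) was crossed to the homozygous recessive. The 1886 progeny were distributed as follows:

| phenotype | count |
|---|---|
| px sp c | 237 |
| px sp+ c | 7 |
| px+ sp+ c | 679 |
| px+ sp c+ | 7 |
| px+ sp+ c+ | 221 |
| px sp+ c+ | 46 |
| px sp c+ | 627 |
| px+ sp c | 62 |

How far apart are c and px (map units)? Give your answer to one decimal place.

25.0 map units

The two most frequent reciprocal classes, px+ sp+ c and px sp c+, are the parental types, so the F1 was px+ sp+ c / px sp c+.
The two rarest classes, px sp+ c and px+ sp c+, are the double crossovers. Comparing them with the parentals, only the px allele has switched, so px is the middle locus and the order is sp – px – c.
Crossovers in the px–c interval produce the single-crossover classes px+ sp+ c+ and px sp c (221 + 237 = 458) plus the double crossovers (14).
RF(px–c) = (458 + 14) / 1886 = 472/1886 = 0.2503 → 25.0 map units.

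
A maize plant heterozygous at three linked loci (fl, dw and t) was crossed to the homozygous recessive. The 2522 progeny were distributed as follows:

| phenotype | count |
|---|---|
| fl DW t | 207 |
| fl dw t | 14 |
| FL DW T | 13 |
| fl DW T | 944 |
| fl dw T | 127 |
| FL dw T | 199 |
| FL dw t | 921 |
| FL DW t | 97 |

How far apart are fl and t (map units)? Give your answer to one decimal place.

The two most frequent reciprocal classes, fl DW T and FL dw t, are the parental types, so the F1 was fl DW T / FL dw t.
The two rarest classes, FL DW T and fl dw t, are the double crossovers. Comparing them with the parentals, only the fl allele has switched, so fl is the middle locus and the order is dw – fl – t.
Crossovers in the fl–t interval produce the single-crossover classes fl DW t and FL dw T (207 + 199 = 406) plus the double crossovers (27).
RF(fl–t) = (406 + 27) / 2522 = 433/2522 = 0.1717 → 17.2 map units.

17.2 map units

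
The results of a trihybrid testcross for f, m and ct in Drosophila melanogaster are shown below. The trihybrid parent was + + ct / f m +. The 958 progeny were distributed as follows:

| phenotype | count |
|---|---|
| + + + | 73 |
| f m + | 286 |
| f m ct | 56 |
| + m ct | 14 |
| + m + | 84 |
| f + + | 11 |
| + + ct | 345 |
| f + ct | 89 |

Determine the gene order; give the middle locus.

The two rarest classes, + m ct and f + +, are the double crossovers. Comparing them with the parentals, only the m allele has switched, so m is the middle locus and the order is ct – m – f.

m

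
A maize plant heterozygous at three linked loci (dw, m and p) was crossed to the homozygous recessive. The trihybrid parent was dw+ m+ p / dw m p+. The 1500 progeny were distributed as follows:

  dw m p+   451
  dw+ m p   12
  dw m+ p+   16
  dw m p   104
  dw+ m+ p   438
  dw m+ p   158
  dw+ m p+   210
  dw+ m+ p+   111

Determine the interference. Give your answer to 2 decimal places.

The two rarest classes, dw+ m p and dw m+ p+, are the double crossovers. Comparing them with the parentals, only the m allele has switched, so m is the middle locus and the order is p – m – dw.
p–m: (215 + 28)/1500 = 0.1620; m–dw: (368 + 28)/1500 = 0.2640.
Expected DCO frequency = 0.1620 × 0.2640 ≈ 0.04277; observed = 28/1500 ≈ 0.01867.
Coefficient of coincidence = 0.01867/0.04277 ≈ 0.44; interference = 1 − 0.44 = 0.56.

0.56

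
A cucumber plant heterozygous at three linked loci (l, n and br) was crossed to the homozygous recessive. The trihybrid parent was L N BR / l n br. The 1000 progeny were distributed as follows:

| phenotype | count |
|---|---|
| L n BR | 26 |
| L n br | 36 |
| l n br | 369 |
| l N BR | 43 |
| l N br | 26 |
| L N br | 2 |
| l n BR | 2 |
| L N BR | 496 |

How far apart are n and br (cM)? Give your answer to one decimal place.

5.6 cM

The two rarest classes, L N br and l n BR, are the double crossovers. Comparing them with the parentals, only the br allele has switched, so br is the middle locus and the order is l – br – n.
Crossovers in the br–n interval produce the single-crossover classes L n BR and l N br (26 + 26 = 52) plus the double crossovers (4).
RF(br–n) = (52 + 4) / 1000 = 56/1000 = 0.0560 → 5.6 cM.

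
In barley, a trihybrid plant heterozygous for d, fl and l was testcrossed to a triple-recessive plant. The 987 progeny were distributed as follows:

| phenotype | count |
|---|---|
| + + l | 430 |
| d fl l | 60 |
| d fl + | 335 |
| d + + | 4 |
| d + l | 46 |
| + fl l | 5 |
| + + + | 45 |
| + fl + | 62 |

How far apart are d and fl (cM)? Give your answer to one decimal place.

11.9 cM

The two most frequent reciprocal classes, + + l and d fl +, are the parental types, so the F1 was + + l / d fl +.
The two rarest classes, + fl l and d + +, are the double crossovers. Comparing them with the parentals, only the fl allele has switched, so fl is the middle locus and the order is d – fl – l.
Crossovers in the d–fl interval produce the single-crossover classes d + l and + fl + (46 + 62 = 108) plus the double crossovers (9).
RF(d–fl) = (108 + 9) / 987 = 117/987 = 0.1185 → 11.9 cM.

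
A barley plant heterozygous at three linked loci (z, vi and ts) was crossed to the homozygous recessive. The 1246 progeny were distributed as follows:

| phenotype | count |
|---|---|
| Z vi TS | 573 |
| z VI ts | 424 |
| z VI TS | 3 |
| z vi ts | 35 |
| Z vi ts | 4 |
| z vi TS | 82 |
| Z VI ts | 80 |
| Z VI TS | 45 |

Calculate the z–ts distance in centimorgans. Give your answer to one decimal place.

13.6 centimorgans

The two most frequent reciprocal classes, Z vi TS and z VI ts, are the parental types, so the F1 was Z vi TS / z VI ts.
The two rarest classes, Z vi ts and z VI TS, are the double crossovers. Comparing them with the parentals, only the ts allele has switched, so ts is the middle locus and the order is z – ts – vi.
Crossovers in the z–ts interval produce the single-crossover classes z vi TS and Z VI ts (82 + 80 = 162) plus the double crossovers (7).
RF(z–ts) = (162 + 7) / 1246 = 169/1246 = 0.1356 → 13.6 centimorgans.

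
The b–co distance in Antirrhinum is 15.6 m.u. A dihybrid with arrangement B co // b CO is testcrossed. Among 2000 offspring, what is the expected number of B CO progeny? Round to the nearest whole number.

A map distance of 15.6 m.u. corresponds to a recombination frequency of 0.156.
The F1 is B co / b CO, so B CO is a recombinant gamete class with expected frequency r/2 = 0.156/2 = 0.0780.
Expected number = 0.0780 × 2000 = 156.00 ≈ 156.

156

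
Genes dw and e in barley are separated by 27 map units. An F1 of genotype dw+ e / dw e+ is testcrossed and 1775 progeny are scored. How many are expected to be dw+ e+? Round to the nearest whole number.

A map distance of 27 map units corresponds to a recombination frequency of 0.270.
The F1 is dw+ e / dw e+, so dw+ e+ is a recombinant gamete class with expected frequency r/2 = 0.270/2 = 0.1350.
Expected number = 0.1350 × 1775 = 239.63 ≈ 240.

240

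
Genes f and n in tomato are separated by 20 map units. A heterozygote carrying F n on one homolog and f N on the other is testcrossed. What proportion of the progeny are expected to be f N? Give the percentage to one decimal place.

40.0%

A map distance of 20 map units corresponds to a recombination frequency of 0.200.
The F1 is F n / f N, so f N is a parental gamete class with expected frequency (1 − r)/2 = 0.800/2 = 0.4000.
That is 0.4000 = 40.0% of the progeny.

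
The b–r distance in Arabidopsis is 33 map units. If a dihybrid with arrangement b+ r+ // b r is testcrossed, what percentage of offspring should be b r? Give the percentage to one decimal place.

A map distance of 33 map units corresponds to a recombination frequency of 0.330.
The F1 is b+ r+ / b r, so b r is a parental gamete class with expected frequency (1 − r)/2 = 0.670/2 = 0.3350.
That is 0.3350 = 33.5% of the progeny.

33.5%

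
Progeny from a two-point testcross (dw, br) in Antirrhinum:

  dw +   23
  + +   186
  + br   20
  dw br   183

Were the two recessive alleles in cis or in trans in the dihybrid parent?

cis

The two most frequent classes are + + (186) and dw br (183); these are the parental (non-recombinant) types.
So the F1 carried + + on one chromosome and dw br on the other — the recessive alleles are on the same chromosome (cis / coupling).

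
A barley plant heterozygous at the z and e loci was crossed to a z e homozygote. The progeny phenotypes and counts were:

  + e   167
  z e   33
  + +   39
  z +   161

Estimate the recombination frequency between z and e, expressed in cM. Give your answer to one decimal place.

The two most frequent classes, + e (167) and z + (161), are the parental types, so the F1 was + e / z +.
The recombinant classes are + + and z e: 39 + 33 = 72.
Recombination frequency = 72/400 = 0.1800 ≈ 18.0%, i.e. 18.0 cM.

18.0 cM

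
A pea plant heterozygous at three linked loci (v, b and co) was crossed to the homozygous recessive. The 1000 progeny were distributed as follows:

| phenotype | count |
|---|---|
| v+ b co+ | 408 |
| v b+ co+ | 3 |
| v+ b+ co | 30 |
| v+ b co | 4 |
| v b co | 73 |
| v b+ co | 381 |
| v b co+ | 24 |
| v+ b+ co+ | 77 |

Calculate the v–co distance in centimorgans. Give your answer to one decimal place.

6.1 centimorgans

The two most frequent reciprocal classes, v b+ co and v+ b co+, are the parental types, so the F1 was v b+ co / v+ b co+.
The two rarest classes, v b+ co+ and v+ b co, are the double crossovers. Comparing them with the parentals, only the co allele has switched, so co is the middle locus and the order is v – co – b.
Crossovers in the v–co interval produce the single-crossover classes v+ b+ co and v b co+ (30 + 24 = 54) plus the double crossovers (7).
RF(v–co) = (54 + 7) / 1000 = 61/1000 = 0.0610 → 6.1 centimorgans.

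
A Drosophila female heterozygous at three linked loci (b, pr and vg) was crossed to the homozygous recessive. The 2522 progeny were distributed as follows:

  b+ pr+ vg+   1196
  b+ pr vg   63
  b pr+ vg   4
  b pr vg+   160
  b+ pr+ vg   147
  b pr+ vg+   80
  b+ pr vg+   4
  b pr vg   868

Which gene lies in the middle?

pr

The two most frequent reciprocal classes, b pr vg and b+ pr+ vg+, are the parental types, so the F1 was b pr vg / b+ pr+ vg+.
The two rarest classes, b pr+ vg and b+ pr vg+, are the double crossovers. Comparing them with the parentals, only the pr allele has switched, so pr is the middle locus and the order is vg – pr – b.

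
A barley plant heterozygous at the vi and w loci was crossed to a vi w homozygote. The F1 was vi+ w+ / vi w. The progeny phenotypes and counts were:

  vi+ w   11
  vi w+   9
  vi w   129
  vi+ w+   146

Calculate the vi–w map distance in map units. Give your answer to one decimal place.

6.8 map units

The recombinant classes are vi+ w and vi w+: 11 + 9 = 20.
Recombination frequency = 20/295 = 0.0678 ≈ 6.8%, i.e. 6.8 map units.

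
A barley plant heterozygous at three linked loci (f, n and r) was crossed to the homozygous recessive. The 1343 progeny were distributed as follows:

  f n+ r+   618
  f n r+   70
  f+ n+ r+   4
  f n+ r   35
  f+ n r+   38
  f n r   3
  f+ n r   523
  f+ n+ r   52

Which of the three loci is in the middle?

The two most frequent reciprocal classes, f+ n r and f n+ r+, are the parental types, so the F1 was f+ n r / f n+ r+.
The two rarest classes, f n r and f+ n+ r+, are the double crossovers. Comparing them with the parentals, only the f allele has switched, so f is the middle locus and the order is r – f – n.

f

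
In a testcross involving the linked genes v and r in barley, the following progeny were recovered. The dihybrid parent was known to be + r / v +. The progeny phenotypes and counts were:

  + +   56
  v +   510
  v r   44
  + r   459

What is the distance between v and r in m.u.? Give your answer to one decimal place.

9.4 m.u.

The recombinant classes are + + and v r: 56 + 44 = 100.
Recombination frequency = 100/1069 = 0.0935 ≈ 9.4%, i.e. 9.4 m.u.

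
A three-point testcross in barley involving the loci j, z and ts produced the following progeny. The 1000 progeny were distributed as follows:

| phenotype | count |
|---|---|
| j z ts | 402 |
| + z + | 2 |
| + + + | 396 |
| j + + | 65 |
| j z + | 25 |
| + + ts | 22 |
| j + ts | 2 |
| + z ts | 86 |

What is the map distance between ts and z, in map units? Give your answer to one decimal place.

The two most frequent reciprocal classes, j z ts and + + +, are the parental types, so the F1 was j z ts / + + +.
The two rarest classes, j + ts and + z +, are the double crossovers. Comparing them with the parentals, only the z allele has switched, so z is the middle locus and the order is ts – z – j.
Crossovers in the ts–z interval produce the single-crossover classes j z + and + + ts (25 + 22 = 47) plus the double crossovers (4).
RF(ts–z) = (47 + 4) / 1000 = 51/1000 = 0.0510 → 5.1 map units.

5.1 map units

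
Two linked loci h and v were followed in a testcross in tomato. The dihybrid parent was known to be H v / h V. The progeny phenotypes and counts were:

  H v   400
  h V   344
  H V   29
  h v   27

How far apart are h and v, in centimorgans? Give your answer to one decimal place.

7.0 centimorgans

The recombinant classes are H V and h v: 29 + 27 = 56.
Recombination frequency = 56/800 = 0.0700 ≈ 7.0%, i.e. 7.0 centimorgans.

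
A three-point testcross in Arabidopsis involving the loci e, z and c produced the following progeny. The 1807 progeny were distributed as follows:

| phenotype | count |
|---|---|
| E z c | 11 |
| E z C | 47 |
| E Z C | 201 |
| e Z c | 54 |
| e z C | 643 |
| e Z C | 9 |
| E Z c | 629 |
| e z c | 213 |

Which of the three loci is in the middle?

The two most frequent reciprocal classes, e z C and E Z c, are the parental types, so the F1 was e z C / E Z c.
The two rarest classes, e Z C and E z c, are the double crossovers. Comparing them with the parentals, only the z allele has switched, so z is the middle locus and the order is c – z – e.

z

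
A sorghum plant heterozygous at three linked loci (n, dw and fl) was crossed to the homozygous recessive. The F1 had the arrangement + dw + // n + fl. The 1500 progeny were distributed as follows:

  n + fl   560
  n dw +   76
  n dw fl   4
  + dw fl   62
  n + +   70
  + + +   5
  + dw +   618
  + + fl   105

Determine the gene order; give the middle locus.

dw

The two rarest classes, + + + and n dw fl, are the double crossovers. Comparing them with the parentals, only the dw allele has switched, so dw is the middle locus and the order is fl – dw – n.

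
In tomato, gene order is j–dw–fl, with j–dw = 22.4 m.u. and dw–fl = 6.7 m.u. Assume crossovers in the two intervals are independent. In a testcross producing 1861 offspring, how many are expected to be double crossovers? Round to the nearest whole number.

28

Map distances give recombination frequencies of 0.224 and 0.067 for the two intervals.
With no interference, expected double-crossover frequency = 0.224 × 0.067 = 0.01501.
Expected number = 0.01501 × 1861 = 27.93 ≈ 28.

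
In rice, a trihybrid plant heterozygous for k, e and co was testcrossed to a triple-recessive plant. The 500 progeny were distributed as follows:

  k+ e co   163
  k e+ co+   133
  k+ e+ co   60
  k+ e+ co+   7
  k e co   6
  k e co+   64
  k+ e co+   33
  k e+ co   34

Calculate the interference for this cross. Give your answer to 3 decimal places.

0.407

The two most frequent reciprocal classes, k+ e co and k e+ co+, are the parental types, so the F1 was k+ e co / k e+ co+.
The two rarest classes, k e co and k+ e+ co+, are the double crossovers. Comparing them with the parentals, only the k allele has switched, so k is the middle locus and the order is e – k – co.
e–k: (124 + 13)/500 = 0.2740; k–co: (67 + 13)/500 = 0.1600.
Expected DCO frequency = 0.2740 × 0.1600 ≈ 0.04384; observed = 13/500 ≈ 0.02600.
Coefficient of coincidence = 0.02600/0.04384 ≈ 0.593; interference = 1 − 0.593 = 0.407.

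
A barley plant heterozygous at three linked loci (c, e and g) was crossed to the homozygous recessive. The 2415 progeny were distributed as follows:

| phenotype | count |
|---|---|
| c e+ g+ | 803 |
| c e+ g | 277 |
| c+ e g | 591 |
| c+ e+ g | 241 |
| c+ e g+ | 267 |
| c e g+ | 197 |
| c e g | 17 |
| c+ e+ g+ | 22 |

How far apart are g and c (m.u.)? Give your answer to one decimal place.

24.1 m.u.

The two most frequent reciprocal classes, c e+ g+ and c+ e g, are the parental types, so the F1 was c e+ g+ / c+ e g.
The two rarest classes, c+ e+ g+ and c e g, are the double crossovers. Comparing them with the parentals, only the c allele has switched, so c is the middle locus and the order is e – c – g.
Crossovers in the c–g interval produce the single-crossover classes c e+ g and c+ e g+ (277 + 267 = 544) plus the double crossovers (39).
RF(c–g) = (544 + 39) / 2415 = 583/2415 = 0.2414 → 24.1 m.u.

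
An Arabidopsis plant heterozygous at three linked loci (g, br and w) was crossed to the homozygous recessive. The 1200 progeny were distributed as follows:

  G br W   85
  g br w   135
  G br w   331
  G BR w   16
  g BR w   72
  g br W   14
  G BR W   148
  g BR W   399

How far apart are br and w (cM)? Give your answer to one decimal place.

The two most frequent reciprocal classes, g BR W and G br w, are the parental types, so the F1 was g BR W / G br w.
The two rarest classes, g br W and G BR w, are the double crossovers. Comparing them with the parentals, only the br allele has switched, so br is the middle locus and the order is g – br – w.
Crossovers in the br–w interval produce the single-crossover classes g BR w and G br W (72 + 85 = 157) plus the double crossovers (30).
RF(br–w) = (157 + 30) / 1200 = 187/1200 = 0.1558 → 15.6 cM.

15.6 cM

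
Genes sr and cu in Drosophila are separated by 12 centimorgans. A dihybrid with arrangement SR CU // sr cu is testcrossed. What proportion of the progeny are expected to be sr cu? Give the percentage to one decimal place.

44.0%

A map distance of 12 centimorgans corresponds to a recombination frequency of 0.120.
The F1 is SR CU / sr cu, so sr cu is a parental gamete class with expected frequency (1 − r)/2 = 0.880/2 = 0.4400.
That is 0.4400 = 44.0% of the progeny.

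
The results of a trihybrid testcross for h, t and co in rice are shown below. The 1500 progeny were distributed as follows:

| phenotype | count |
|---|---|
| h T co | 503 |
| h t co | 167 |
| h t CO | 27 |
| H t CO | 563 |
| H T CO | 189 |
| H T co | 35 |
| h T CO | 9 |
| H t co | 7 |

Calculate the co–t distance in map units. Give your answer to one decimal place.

24.8 map units

The two most frequent reciprocal classes, H t CO and h T co, are the parental types, so the F1 was H t CO / h T co.
The two rarest classes, H t co and h T CO, are the double crossovers. Comparing them with the parentals, only the co allele has switched, so co is the middle locus and the order is h – co – t.
Crossovers in the co–t interval produce the single-crossover classes H T CO and h t co (189 + 167 = 356) plus the double crossovers (16).
RF(co–t) = (356 + 16) / 1500 = 372/1500 = 0.2480 → 24.8 map units.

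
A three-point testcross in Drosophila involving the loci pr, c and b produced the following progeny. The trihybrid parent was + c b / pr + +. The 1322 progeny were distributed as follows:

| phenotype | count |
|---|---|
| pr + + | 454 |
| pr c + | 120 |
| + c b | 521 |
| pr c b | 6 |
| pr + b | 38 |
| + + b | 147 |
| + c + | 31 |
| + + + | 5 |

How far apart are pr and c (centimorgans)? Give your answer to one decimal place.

21.0 centimorgans

The two rarest classes, pr c b and + + +, are the double crossovers. Comparing them with the parentals, only the pr allele has switched, so pr is the middle locus and the order is b – pr – c.
Crossovers in the pr–c interval produce the single-crossover classes + + b and pr c + (147 + 120 = 267) plus the double crossovers (11).
RF(pr–c) = (267 + 11) / 1322 = 278/1322 = 0.2103 → 21.0 centimorgans.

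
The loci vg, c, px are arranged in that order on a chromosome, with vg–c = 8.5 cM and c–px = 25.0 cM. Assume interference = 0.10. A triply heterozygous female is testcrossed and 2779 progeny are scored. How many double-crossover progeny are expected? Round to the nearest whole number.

Map distances give recombination frequencies of 0.085 and 0.250 for the two intervals.
With interference 0.10 (so coincidence = 0.90), expected double-crossover frequency = 0.085 × 0.250 × 0.90 = 0.01913.
Expected number = 0.01913 × 2779 = 53.15 ≈ 53.

53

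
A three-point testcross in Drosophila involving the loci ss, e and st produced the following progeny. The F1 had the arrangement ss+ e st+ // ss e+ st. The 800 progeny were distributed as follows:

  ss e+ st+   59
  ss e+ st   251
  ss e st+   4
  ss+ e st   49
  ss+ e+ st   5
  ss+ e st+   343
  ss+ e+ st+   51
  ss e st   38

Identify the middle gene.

ss

The two rarest classes, ss e st+ and ss+ e+ st, are the double crossovers. Comparing them with the parentals, only the ss allele has switched, so ss is the middle locus and the order is e – ss – st.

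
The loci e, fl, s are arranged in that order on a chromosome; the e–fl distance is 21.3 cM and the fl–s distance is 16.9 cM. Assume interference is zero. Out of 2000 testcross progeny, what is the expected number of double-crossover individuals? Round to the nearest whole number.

72

Map distances give recombination frequencies of 0.213 and 0.169 for the two intervals.
With no interference, expected double-crossover frequency = 0.213 × 0.169 = 0.03600.
Expected number = 0.03600 × 2000 = 71.99 ≈ 72.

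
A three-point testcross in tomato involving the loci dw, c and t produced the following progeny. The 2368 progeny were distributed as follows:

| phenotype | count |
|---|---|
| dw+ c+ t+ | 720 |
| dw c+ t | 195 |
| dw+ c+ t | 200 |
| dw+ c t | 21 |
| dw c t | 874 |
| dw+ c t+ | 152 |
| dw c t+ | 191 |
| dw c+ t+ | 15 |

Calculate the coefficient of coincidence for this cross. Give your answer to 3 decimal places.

The two most frequent reciprocal classes, dw c t and dw+ c+ t+, are the parental types, so the F1 was dw c t / dw+ c+ t+.
The two rarest classes, dw+ c t and dw c+ t+, are the double crossovers. Comparing them with the parentals, only the dw allele has switched, so dw is the middle locus and the order is c – dw – t.
c–dw: (347 + 36)/2368 = 0.1617; dw–t: (391 + 36)/2368 = 0.1803.
Expected DCO frequency = 0.1617 × 0.1803 ≈ 0.02915; observed = 36/2368 ≈ 0.01520.
Coefficient of coincidence = 0.01520/0.02915 ≈ 0.521.

0.521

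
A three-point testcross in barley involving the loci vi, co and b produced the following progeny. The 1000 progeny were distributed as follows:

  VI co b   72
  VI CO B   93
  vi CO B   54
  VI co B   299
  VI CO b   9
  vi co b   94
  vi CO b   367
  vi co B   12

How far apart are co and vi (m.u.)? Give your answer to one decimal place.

20.8 m.u.

The two most frequent reciprocal classes, vi CO b and VI co B, are the parental types, so the F1 was vi CO b / VI co B.
The two rarest classes, VI CO b and vi co B, are the double crossovers. Comparing them with the parentals, only the vi allele has switched, so vi is the middle locus and the order is co – vi – b.
Crossovers in the co–vi interval produce the single-crossover classes vi co b and VI CO B (94 + 93 = 187) plus the double crossovers (21).
RF(co–vi) = (187 + 21) / 1000 = 208/1000 = 0.2080 → 20.8 m.u.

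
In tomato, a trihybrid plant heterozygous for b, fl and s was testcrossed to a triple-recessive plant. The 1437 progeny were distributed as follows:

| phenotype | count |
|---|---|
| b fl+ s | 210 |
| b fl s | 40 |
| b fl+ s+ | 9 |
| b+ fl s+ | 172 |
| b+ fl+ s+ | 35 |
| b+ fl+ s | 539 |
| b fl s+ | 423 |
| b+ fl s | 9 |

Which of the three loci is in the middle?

The two most frequent reciprocal classes, b+ fl+ s and b fl s+, are the parental types, so the F1 was b+ fl+ s / b fl s+.
The two rarest classes, b+ fl s and b fl+ s+, are the double crossovers. Comparing them with the parentals, only the fl allele has switched, so fl is the middle locus and the order is b – fl – s.

fl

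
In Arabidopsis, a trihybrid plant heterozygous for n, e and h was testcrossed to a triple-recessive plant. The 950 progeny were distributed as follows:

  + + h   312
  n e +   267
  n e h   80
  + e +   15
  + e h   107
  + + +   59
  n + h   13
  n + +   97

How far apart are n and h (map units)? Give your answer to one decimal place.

The two most frequent reciprocal classes, n e + and + + h, are the parental types, so the F1 was n e + / + + h.
The two rarest classes, + e + and n + h, are the double crossovers. Comparing them with the parentals, only the n allele has switched, so n is the middle locus and the order is e – n – h.
Crossovers in the n–h interval produce the single-crossover classes n e h and + + + (80 + 59 = 139) plus the double crossovers (28).
RF(n–h) = (139 + 28) / 950 = 167/950 = 0.1758 → 17.6 map units.

17.6 map units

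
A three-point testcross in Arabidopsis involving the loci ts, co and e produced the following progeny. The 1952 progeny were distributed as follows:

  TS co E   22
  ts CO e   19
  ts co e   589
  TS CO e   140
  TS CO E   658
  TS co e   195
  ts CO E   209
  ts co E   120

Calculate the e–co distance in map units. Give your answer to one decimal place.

15.4 map units

The two most frequent reciprocal classes, TS CO E and ts co e, are the parental types, so the F1 was TS CO E / ts co e.
The two rarest classes, TS co E and ts CO e, are the double crossovers. Comparing them with the parentals, only the co allele has switched, so co is the middle locus and the order is e – co – ts.
Crossovers in the e–co interval produce the single-crossover classes TS CO e and ts co E (140 + 120 = 260) plus the double crossovers (41).
RF(e–co) = (260 + 41) / 1952 = 301/1952 = 0.1542 → 15.4 map units.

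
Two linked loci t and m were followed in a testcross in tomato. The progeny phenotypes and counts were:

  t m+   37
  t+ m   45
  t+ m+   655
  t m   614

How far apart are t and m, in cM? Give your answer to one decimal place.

6.1 cM

The two most frequent classes, t+ m+ (655) and t m (614), are the parental types, so the F1 was t+ m+ / t m.
The recombinant classes are t+ m and t m+: 45 + 37 = 82.
Recombination frequency = 82/1351 = 0.0607 ≈ 6.1%, i.e. 6.1 cM.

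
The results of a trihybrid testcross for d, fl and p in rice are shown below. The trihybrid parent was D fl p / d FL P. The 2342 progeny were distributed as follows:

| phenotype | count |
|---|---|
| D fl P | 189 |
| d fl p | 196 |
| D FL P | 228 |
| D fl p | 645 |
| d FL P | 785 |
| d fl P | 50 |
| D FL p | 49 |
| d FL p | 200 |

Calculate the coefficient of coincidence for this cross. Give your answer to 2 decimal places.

The two rarest classes, D FL p and d fl P, are the double crossovers. Comparing them with the parentals, only the fl allele has switched, so fl is the middle locus and the order is d – fl – p.
d–fl: (424 + 99)/2342 = 0.2233; fl–p: (389 + 99)/2342 = 0.2084.
Expected DCO frequency = 0.2233 × 0.2084 ≈ 0.04654; observed = 99/2342 ≈ 0.04227.
Coefficient of coincidence = 0.04227/0.04654 ≈ 0.91.

0.91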